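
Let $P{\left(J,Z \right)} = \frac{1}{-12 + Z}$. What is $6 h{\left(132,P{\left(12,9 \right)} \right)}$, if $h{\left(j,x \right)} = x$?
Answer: $-2$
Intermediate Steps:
$6 h{\left(132,P{\left(12,9 \right)} \right)} = \frac{6}{-12 + 9} = \frac{6}{-3} = 6 \left(- \frac{1}{3}\right) = -2$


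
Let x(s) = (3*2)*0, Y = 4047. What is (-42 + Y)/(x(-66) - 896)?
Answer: -4005/896 ≈ -4.4699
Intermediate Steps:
x(s) = 0 (x(s) = 6*0 = 0)
(-42 + Y)/(x(-66) - 896) = (-42 + 4047)/(0 - 896) = 4005/(-896) = 4005*(-1/896) = -4005/896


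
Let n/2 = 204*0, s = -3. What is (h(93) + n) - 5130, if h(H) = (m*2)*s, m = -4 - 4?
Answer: -5082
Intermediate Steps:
m = -8
n = 0 (n = 2*(204*0) = 2*0 = 0)
h(H) = 48 (h(H) = -8*2*(-3) = -16*(-3) = 48)
(h(93) + n) - 5130 = (48 + 0) - 5130 = 48 - 5130 = -5082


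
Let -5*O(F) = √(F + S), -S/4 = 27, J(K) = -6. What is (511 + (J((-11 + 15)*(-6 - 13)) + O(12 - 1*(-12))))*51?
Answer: 25755 - 102*I*√21/5 ≈ 25755.0 - 93.484*I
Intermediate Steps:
S = -108 (S = -4*27 = -108)
O(F) = -√(-108 + F)/5 (O(F) = -√(F - 108)/5 = -√(-108 + F)/5)
(511 + (J((-11 + 15)*(-6 - 13)) + O(12 - 1*(-12))))*51 = (511 + (-6 - √(-108 + (12 - 1*(-12)))/5))*51 = (511 + (-6 - √(-108 + (12 + 12))/5))*51 = (511 + (-6 - √(-108 + 24)/5))*51 = (511 + (-6 - 2*I*√21/5))*51 = (505 - 2*I*√21/5)*51 = 25755 - 102*I*√21/5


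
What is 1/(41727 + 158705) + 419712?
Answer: 84123715585/200432 ≈ 4.1971e+5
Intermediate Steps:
1/(41727 + 158705) + 419712 = 1/200432 + 419712 = 84123715585/200432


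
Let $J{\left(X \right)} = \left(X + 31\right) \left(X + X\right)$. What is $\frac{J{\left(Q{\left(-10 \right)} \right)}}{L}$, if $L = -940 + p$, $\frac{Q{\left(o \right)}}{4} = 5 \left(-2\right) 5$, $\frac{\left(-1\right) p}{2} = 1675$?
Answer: $- \frac{520}{33} \approx -15.758$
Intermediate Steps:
$p = -3350$ ($p = \left(-2\right) 1675 = -3350$)
$Q{\left(o \right)} = -200$ ($Q{\left(o \right)} = 4 \cdot 5 \left(-2\right) 5 = 4 \left(\left(-10\right) 5\right) = 4 \left(-50\right) = -200$)
$J{\left(X \right)} = 2 X \left(31 + X\right)$ ($J{\left(X \right)} = \left(31 + X\right) 2 X = 2 X \left(31 + X\right)$)
$L = -4290$ ($L = -940 - 3350 = -4290$)
$\frac{J{\left(Q{\left(-10 \right)} \right)}}{L} = \frac{2 \left(-200\right) \left(31 - 200\right)}{-4290} = 2 \left(-200\right) \left(-169\right) \left(- \frac{1}{4290}\right) = 67600 \left(- \frac{1}{4290}\right) = - \frac{520}{33}$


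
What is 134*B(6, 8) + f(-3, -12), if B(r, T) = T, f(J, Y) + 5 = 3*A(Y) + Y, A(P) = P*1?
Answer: 1019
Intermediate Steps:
A(P) = P
f(J, Y) = -5 + 4*Y (f(J, Y) = -5 + (3*Y + Y) = -5 + 4*Y)
134*B(6, 8) + f(-3, -12) = 134*8 + (-5 + 4*(-12)) = 1072 + (-5 - 48) = 1072 - 53 = 1019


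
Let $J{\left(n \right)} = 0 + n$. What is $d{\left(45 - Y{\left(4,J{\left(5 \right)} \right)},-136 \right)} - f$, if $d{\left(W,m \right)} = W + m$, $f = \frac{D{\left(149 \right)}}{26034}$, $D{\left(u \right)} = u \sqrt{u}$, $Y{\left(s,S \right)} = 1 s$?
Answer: $-95 - \frac{149 \sqrt{149}}{26034} \approx -95.07$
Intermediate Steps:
$J{\left(n \right)} = n$
$Y{\left(s,S \right)} = s$
$D{\left(u \right)} = u^{\frac{3}{2}}$
$f = \frac{149 \sqrt{149}}{26034}$ ($f = \frac{149^{\frac{3}{2}}}{26034} = 149 \sqrt{149} \cdot \frac{1}{26034} = \frac{149 \sqrt{149}}{26034} \approx 0.069862$)
$d{\left(45 - Y{\left(4,J{\left(5 \right)} \right)},-136 \right)} - f = \left(\left(45 - 4\right) - 136\right) - \frac{149 \sqrt{149}}{26034} = \left(41 - 136\right) - \frac{149 \sqrt{149}}{26034} = -95 - \frac{149 \sqrt{149}}{26034}$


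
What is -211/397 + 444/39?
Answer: 56013/5161 ≈ 10.853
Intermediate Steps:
-211/397 + 444/39 = -211*1/397 + 444*(1/39) = -211/397 + 148/13 = 56013/5161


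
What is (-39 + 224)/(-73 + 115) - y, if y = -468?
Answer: 19841/42 ≈ 472.40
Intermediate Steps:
(-39 + 224)/(-73 + 115) - y = (-39 + 224)/(-73 + 115) - 1*(-468) = 185/42 + 468 = 19841/42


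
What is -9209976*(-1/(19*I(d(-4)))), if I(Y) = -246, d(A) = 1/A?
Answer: -1534996/779 ≈ -1970.5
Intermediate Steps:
-9209976*(-1/(19*I(d(-4)))) = -9209976/((-246*(-19))) = -9209976/4674 = -9209976*1/4674 = -1534996/779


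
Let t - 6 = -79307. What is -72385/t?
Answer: 72385/79301 ≈ 0.91279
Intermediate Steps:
t = -79301 (t = 6 - 79307 = -79301)
-72385/t = -72385/(-79301) = -72385*(-1/79301) = 72385/79301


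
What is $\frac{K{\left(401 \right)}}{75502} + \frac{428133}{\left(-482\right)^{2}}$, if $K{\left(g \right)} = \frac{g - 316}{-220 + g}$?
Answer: $\frac{2925413121593}{1587453861644} \approx 1.8428$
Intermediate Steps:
$K{\left(g \right)} = \frac{-316 + g}{-220 + g}$
$\frac{K{\left(401 \right)}}{75502} + \frac{428133}{\left(-482\right)^{2}} = \frac{\frac{1}{-220 + 401} \left(-316 + 401\right)}{75502} + \frac{428133}{\left(-482\right)^{2}} = \frac{1}{181} \cdot 85 \cdot \frac{1}{75502} + \frac{428133}{232324} = \frac{1}{181} \cdot 85 \cdot \frac{1}{75502} + 428133 \cdot \frac{1}{232324} = \frac{85}{181} \cdot \frac{1}{75502} + \frac{428133}{232324} = \frac{85}{13665862} + \frac{428133}{232324} = \frac{2925413121593}{1587453861644}$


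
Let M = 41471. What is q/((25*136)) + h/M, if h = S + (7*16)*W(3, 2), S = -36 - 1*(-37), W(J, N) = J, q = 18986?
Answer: 394257103/70500700 ≈ 5.5922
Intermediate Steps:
S = 1 (S = -36 + 37 = 1)
h = 337 (h = 1 + (7*16)*3 = 1 + 112*3 = 1 + 336 = 337)
q/((25*136)) + h/M = 18986/((25*136)) + 337/41471 = 18986/3400 + 337*(1/41471) = 18986*(1/3400) + 337/41471 = 9493/1700 + 337/41471 = 394257103/70500700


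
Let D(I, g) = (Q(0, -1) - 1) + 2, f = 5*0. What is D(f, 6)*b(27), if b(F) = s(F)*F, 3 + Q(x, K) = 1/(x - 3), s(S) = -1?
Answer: 63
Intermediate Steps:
Q(x, K) = -3 + 1/(-3 + x) (Q(x, K) = -3 + 1/(x - 3) = -3 + 1/(-3 + x))
f = 0
D(I, g) = -7/3 (D(I, g) = ((10 - 3*0)/(-3 + 0) - 1) + 2 = ((10 + 0)/(-3) - 1) + 2 = (-1/3*10 - 1) + 2 = (-10/3 - 1) + 2 = -13/3 + 2 = -7/3)
b(F) = -F
D(f, 6)*b(27) = -(-7)*27/3 = -7/3*(-27) = 63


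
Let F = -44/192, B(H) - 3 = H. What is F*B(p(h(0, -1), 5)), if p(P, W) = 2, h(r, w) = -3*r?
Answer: -55/48 ≈ -1.1458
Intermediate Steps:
B(H) = 3 + H
F = -11/48 (F = -44*1/192 = -11/48 ≈ -0.22917)
F*B(p(h(0, -1), 5)) = -11*(3 + 2)/48 = -11/48*5 = -55/48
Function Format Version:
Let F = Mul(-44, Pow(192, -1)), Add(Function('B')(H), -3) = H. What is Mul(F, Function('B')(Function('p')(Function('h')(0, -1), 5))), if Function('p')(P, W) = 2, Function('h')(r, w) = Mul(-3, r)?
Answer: Rational(-55, 48) ≈ -1.1458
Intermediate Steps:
Function('B')(H) = Add(3, H)
F = Rational(-11, 48) (F = Mul(-44, Rational(1, 192)) = Rational(-11, 48) ≈ -0.22917)
Mul(F, Function('B')(Function('p')(Function('h')(0, -1), 5))) = Mul(Rational(-11, 48), Add(3, 2)) = Mul(Rational(-11, 48), 5) = Rational(-55, 48)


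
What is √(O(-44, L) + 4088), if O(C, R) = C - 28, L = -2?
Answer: 4*√251 ≈ 63.372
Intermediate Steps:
O(C, R) = -28 + C
√(O(-44, L) + 4088) = √((-28 - 44) + 4088) = √(-72 + 4088) = √4016 = 4*√251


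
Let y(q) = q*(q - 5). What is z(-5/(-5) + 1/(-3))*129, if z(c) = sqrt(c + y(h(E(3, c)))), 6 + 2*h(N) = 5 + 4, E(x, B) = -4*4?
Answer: 43*I*sqrt(165)/2 ≈ 276.17*I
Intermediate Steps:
E(x, B) = -16
h(N) = 3/2 (h(N) = -3 + (5 + 4)/2 = -3 + (1/2)*9 = -3 + 9/2 = 3/2)
y(q) = q*(-5 + q)
z(c) = sqrt(-21/4 + c) (z(c) = sqrt(c + 3*(-5 + 3/2)/2) = sqrt(c + (3/2)*(-7/2)) = sqrt(c - 21/4) = sqrt(-21/4 + c))
z(-5/(-5) + 1/(-3))*129 = (sqrt(-21 + 4*(-5/(-5) + 1/(-3)))/2)*129 = (sqrt(-21 + 4*(-5*(-1/5) + 1*(-1/3)))/2)*129 = (sqrt(-21 + 4*(1 - 1/3))/2)*129 = (sqrt(-21 + 4*(2/3))/2)*129 = (sqrt(-21 + 8/3)/2)*129 = (sqrt(-55/3)/2)*129 = ((I*sqrt(165)/3)/2)*129 = (I*sqrt(165)/6)*129 = 43*I*sqrt(165)/2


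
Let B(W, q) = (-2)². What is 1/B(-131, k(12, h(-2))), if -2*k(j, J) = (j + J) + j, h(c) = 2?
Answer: ¼ ≈ 0.25000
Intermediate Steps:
k(j, J) = -j - J/2 (k(j, J) = -((j + J) + j)/2 = -((J + j) + j)/2 = -(J + 2*j)/2 = -j - J/2)
B(W, q) = 4
1/B(-131, k(12, h(-2))) = 1/4 = ¼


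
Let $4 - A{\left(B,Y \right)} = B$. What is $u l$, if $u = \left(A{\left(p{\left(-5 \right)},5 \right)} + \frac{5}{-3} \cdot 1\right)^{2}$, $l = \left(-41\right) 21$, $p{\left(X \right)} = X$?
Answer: $- \frac{138908}{3} \approx -46303.0$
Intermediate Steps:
$A{\left(B,Y \right)} = 4 - B$
$l = -861$
$u = \frac{484}{9}$ ($u = \left(\left(4 - -5\right) + \frac{5}{-3} \cdot 1\right)^{2} = \left(\left(4 + 5\right) + 5 \left(- \frac{1}{3}\right) 1\right)^{2} = \left(9 - \frac{5}{3}\right)^{2} = \left(\frac{22}{3}\right)^{2} = \frac{484}{9} \approx 53.778$)
$u l = \frac{484}{9} \left(-861\right) = - \frac{138908}{3}$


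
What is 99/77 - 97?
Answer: -670/7 ≈ -95.714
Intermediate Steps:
99/77 - 97 = 99*(1/77) - 97 = 9/7 - 97 = -670/7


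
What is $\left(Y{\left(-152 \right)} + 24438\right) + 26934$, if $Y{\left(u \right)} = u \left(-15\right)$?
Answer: $53652$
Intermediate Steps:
$Y{\left(u \right)} = - 15 u$
$\left(Y{\left(-152 \right)} + 24438\right) + 26934 = \left(\left(-15\right) \left(-152\right) + 24438\right) + 26934 = \left(2280 + 24438\right) + 26934 = 26718 + 26934 = 53652$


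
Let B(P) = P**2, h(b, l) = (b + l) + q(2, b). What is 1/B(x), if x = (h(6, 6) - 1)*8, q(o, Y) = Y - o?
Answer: 1/14400 ≈ 6.9444e-5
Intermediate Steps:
h(b, l) = -2 + l + 2*b (h(b, l) = (b + l) + (b - 1*2) = (b + l) + (b - 2) = (b + l) + (-2 + b) = -2 + l + 2*b)
x = 120 (x = ((-2 + 6 + 2*6) - 1)*8 = ((-2 + 6 + 12) - 1)*8 = (16 - 1)*8 = 15*8 = 120)
1/B(x) = 1/(120**2) = 1/14400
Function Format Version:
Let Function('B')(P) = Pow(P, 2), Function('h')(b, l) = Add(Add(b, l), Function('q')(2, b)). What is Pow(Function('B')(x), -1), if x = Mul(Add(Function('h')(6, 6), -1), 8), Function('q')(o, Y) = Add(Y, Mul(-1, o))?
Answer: Rational(1, 14400) ≈ 6.9444e-5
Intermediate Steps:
Function('h')(b, l) = Add(-2, l, Mul(2, b)) (Function('h')(b, l) = Add(Add(b, l), Add(b, Mul(-1, 2))) = Add(Add(b, l), Add(b, -2)) = Add(Add(b, l), Add(-2, b)) = Add(-2, l, Mul(2, b)))
x = 120 (x = Mul(Add(Add(-2, 6, Mul(2, 6)), -1), 8) = Mul(Add(Add(-2, 6, 12), -1), 8) = Mul(Add(16, -1), 8) = Mul(15, 8) = 120)
Pow(Function('B')(x), -1) = Pow(Pow(120, 2), -1) = Pow(14400, -1) = Rational(1, 14400)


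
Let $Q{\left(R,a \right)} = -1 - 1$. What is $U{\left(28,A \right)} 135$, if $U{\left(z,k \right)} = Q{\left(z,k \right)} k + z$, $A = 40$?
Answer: $-7020$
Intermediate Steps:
$Q{\left(R,a \right)} = -2$ ($Q{\left(R,a \right)} = -1 - 1 = -2$)
$U{\left(z,k \right)} = z - 2 k$ ($U{\left(z,k \right)} = - 2 k + z = z - 2 k$)
$U{\left(28,A \right)} 135 = \left(28 - 80\right) 135 = \left(-52\right) 135 = -7020$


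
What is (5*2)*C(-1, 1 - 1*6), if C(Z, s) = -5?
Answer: -50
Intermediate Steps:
(5*2)*C(-1, 1 - 1*6) = (5*2)*(-5) = 10*(-5) = -50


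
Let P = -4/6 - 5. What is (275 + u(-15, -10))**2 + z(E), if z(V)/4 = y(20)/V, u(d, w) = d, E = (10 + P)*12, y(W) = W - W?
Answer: 67600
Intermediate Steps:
P = -17/3 (P = -4*1/6 - 5 = -2/3 - 5 = -17/3 ≈ -5.6667)
y(W) = 0
E = 52 (E = (10 - 17/3)*12 = (13/3)*12 = 52)
z(V) = 0 (z(V) = 4*(0/V) = 4*0 = 0)
(275 + u(-15, -10))**2 + z(E) = (275 - 15)**2 + 0 = 260**2 + 0 = 67600 + 0 = 67600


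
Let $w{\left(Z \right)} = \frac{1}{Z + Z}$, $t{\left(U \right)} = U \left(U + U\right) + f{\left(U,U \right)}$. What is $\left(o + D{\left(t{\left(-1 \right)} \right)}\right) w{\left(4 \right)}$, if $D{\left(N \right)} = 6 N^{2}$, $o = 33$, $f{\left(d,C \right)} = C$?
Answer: $\frac{39}{8} \approx 4.875$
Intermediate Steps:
$t{\left(U \right)} = U + 2 U^{2}$ ($t{\left(U \right)} = U \left(U + U\right) + U = U 2 U + U = 2 U^{2} + U = U + 2 U^{2}$)
$w{\left(Z \right)} = \frac{1}{2 Z}$
$\left(o + D{\left(t{\left(-1 \right)} \right)}\right) w{\left(4 \right)} = \left(33 + 6 \left(- (1 + 2 \left(-1\right))\right)^{2}\right) \frac{1}{2 \cdot 4} = \left(33 + 6 \left(- (1 - 2)\right)^{2}\right) \frac{1}{2} \cdot \frac{1}{4} = \left(33 + 6 \left(\left(-1\right) \left(-1\right)\right)^{2}\right) \frac{1}{8} = \left(33 + 6 \cdot 1^{2}\right) \frac{1}{8} = \left(33 + 6 \cdot 1\right) \frac{1}{8} = \left(33 + 6\right) \frac{1}{8} = 39 \cdot \frac{1}{8} = \frac{39}{8}$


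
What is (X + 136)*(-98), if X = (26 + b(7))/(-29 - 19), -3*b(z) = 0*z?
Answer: -159299/12 ≈ -13275.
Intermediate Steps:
b(z) = 0 (b(z) = -0*z = -1/3*0 = 0)
X = -13/24 (X = (26 + 0)/(-29 - 19) = 26/(-48) = 26*(-1/48) = -13/24 ≈ -0.54167)
(X + 136)*(-98) = (-13/24 + 136)*(-98) = (3251/24)*(-98) = -159299/12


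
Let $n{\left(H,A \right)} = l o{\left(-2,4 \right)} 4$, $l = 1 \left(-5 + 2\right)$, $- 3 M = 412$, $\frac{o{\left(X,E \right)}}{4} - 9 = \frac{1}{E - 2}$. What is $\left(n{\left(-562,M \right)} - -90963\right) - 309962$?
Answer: $-219455$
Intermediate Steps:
$o{\left(X,E \right)} = 36 + \frac{4}{-2 + E}$ ($o{\left(X,E \right)} = 36 + \frac{4}{E - 2} = 36 + \frac{4}{-2 + E}$)
$M = - \frac{412}{3}$ ($M = \left(- \frac{1}{3}\right) 412 = - \frac{412}{3} \approx -137.33$)
$l = -3$ ($l = 1 \left(-3\right) = -3$)
$n{\left(H,A \right)} = -456$ ($n{\left(H,A \right)} = - 3 \frac{4 \left(-17 + 9 \cdot 4\right)}{-2 + 4} \cdot 4 = - 3 \frac{4 \left(-17 + 36\right)}{2} \cdot 4 = - 3 \cdot 4 \cdot \frac{1}{2} \cdot 19 \cdot 4 = \left(-3\right) 38 \cdot 4 = \left(-114\right) 4 = -456$)
$\left(n{\left(-562,M \right)} - -90963\right) - 309962 = \left(-456 - -90963\right) - 309962 = \left(-456 + \left(-73774 + 164737\right)\right) - 309962 = \left(-456 + 90963\right) - 309962 = 90507 - 309962 = -219455$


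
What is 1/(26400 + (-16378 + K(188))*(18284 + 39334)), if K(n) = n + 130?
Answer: -1/925318680 ≈ -1.0807e-9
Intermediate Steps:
K(n) = 130 + n
1/(26400 + (-16378 + K(188))*(18284 + 39334)) = 1/(26400 + (-16378 + (130 + 188))*(18284 + 39334)) = 1/(26400 + (-16378 + 318)*57618) = 1/(26400 - 16060*57618) = 1/(26400 - 925345080) = 1/(-925318680) = -1/925318680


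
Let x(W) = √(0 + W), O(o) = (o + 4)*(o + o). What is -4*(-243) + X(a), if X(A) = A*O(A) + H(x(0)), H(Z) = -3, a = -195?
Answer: -14524581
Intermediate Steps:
O(o) = 2*o*(4 + o) (O(o) = (4 + o)*(2*o) = 2*o*(4 + o))
x(W) = √W
X(A) = -3 + 2*A²*(4 + A) (X(A) = A*(2*A*(4 + A)) - 3 = 2*A²*(4 + A) - 3 = -3 + 2*A²*(4 + A))
-4*(-243) + X(a) = -4*(-243) + (-3 + 2*(-195)²*(4 - 195)) = 972 + (-3 + 2*38025*(-191)) = 972 + (-3 - 14525550) = 972 - 14525553 = -14524581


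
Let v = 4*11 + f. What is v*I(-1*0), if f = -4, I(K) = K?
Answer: 0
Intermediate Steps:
v = 40 (v = 4*11 - 4 = 44 - 4 = 40)
v*I(-1*0) = 40*(-1*0) = 40*0 = 0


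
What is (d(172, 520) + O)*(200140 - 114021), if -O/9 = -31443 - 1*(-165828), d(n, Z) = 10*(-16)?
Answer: -104171695375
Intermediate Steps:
d(n, Z) = -160
O = -1209465 (O = -9*(-31443 - 1*(-165828)) = -9*(-31443 + 165828) = -9*134385 = -1209465)
(d(172, 520) + O)*(200140 - 114021) = (-160 - 1209465)*(200140 - 114021) = -1209625*86119 = -104171695375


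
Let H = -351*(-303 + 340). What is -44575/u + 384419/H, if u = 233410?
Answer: -18061226863/606259134 ≈ -29.791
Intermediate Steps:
H = -12987 (H = -351*37 = -12987)
-44575/u + 384419/H = -44575/233410 + 384419/(-12987) = -44575*1/233410 + 384419*(-1/12987) = -8915/46682 - 384419/12987 = -18061226863/606259134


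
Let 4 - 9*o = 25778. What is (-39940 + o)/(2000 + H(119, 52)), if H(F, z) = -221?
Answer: -385234/16011 ≈ -24.061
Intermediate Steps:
o = -25774/9 (o = 4/9 - ⅑*25778 = 4/9 - 25778/9 = -25774/9 ≈ -2863.8)
(-39940 + o)/(2000 + H(119, 52)) = (-39940 - 25774/9)/(2000 - 221) = -385234/9/1779 = -385234/9*1/1779 = -385234/16011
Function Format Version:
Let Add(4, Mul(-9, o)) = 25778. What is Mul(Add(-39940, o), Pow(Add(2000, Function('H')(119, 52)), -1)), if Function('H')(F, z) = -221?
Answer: Rational(-385234, 16011) ≈ -24.061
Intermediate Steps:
o = Rational(-25774, 9) (o = Add(Rational(4, 9), Mul(Rational(-1, 9), 25778)) = Add(Rational(4, 9), Rational(-25778, 9)) = Rational(-25774, 9) ≈ -2863.8)
Mul(Add(-39940, o), Pow(Add(2000, Function('H')(119, 52)), -1)) = Mul(Add(-39940, Rational(-25774, 9)), Pow(Add(2000, -221), -1)) = Mul(Rational(-385234, 9), Pow(1779, -1)) = Mul(Rational(-385234, 9), Rational(1, 1779)) = Rational(-385234, 16011)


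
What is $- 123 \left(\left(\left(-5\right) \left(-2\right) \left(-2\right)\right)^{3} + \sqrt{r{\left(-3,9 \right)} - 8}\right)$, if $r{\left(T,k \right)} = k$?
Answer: $983877$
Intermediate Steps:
$- 123 \left(\left(\left(-5\right) \left(-2\right) \left(-2\right)\right)^{3} + \sqrt{r{\left(-3,9 \right)} - 8}\right) = - 123 \left(\left(\left(-5\right) \left(-2\right) \left(-2\right)\right)^{3} + \sqrt{9 - 8}\right) = - 123 \left(\left(10 \left(-2\right)\right)^{3} + \sqrt{1}\right) = - 123 \left(\left(-20\right)^{3} + 1\right) = - 123 \left(-8000 + 1\right) = \left(-123\right) \left(-7999\right) = 983877$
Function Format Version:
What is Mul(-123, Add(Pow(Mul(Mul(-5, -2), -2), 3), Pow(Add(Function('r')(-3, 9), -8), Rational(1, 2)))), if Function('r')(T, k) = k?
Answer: 983877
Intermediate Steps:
Mul(-123, Add(Pow(Mul(Mul(-5, -2), -2), 3), Pow(Add(Function('r')(-3, 9), -8), Rational(1, 2)))) = Mul(-123, Add(Pow(Mul(Mul(-5, -2), -2), 3), Pow(Add(9, -8), Rational(1, 2)))) = Mul(-123, Add(Pow(Mul(10, -2), 3), Pow(1, Rational(1, 2)))) = Mul(-123, Add(Pow(-20, 3), 1)) = Mul(-123, Add(-8000, 1)) = Mul(-123, -7999) = 983877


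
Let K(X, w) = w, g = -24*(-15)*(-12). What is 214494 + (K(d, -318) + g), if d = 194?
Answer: 209856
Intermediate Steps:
g = -4320 (g = 360*(-12) = -4320)
214494 + (K(d, -318) + g) = 214494 + (-318 - 4320) = 214494 - 4638 = 209856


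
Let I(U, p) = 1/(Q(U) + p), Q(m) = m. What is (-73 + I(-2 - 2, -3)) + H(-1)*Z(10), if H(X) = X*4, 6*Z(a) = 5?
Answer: -1606/21 ≈ -76.476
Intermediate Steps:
Z(a) = 5/6 (Z(a) = (1/6)*5 = 5/6)
H(X) = 4*X
I(U, p) = 1/(U + p)
(-73 + I(-2 - 2, -3)) + H(-1)*Z(10) = (-73 + 1/((-2 - 2) - 3)) + (4*(-1))*(5/6) = (-73 + 1/(-4 - 3)) - 4*5/6 = (-73 + 1/(-7)) - 10/3 = (-73 - 1/7) - 10/3 = -512/7 - 10/3 = -1606/21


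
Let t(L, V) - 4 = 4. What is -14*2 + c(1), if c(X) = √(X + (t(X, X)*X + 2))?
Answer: -28 + √11 ≈ -24.683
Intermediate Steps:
t(L, V) = 8 (t(L, V) = 4 + 4 = 8)
c(X) = √(2 + 9*X) (c(X) = √(X + (8*X + 2)) = √(X + (2 + 8*X)) = √(2 + 9*X))
-14*2 + c(1) = -14*2 + √(2 + 9*1) = -28 + √(2 + 9) = -28 + √11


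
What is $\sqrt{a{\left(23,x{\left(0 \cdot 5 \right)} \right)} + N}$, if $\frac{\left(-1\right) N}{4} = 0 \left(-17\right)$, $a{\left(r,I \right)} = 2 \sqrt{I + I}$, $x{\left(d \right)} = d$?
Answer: $0$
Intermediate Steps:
$a{\left(r,I \right)} = 2 \sqrt{2} \sqrt{I}$ ($a{\left(r,I \right)} = 2 \sqrt{2 I} = 2 \sqrt{2} \sqrt{I}$)
$N = 0$ ($N = - 4 \cdot 0 \left(-17\right) = \left(-4\right) 0 = 0$)
$\sqrt{a{\left(23,x{\left(0 \cdot 5 \right)} \right)} + N} = \sqrt{2 \sqrt{2} \sqrt{0 \cdot 5} + 0} = \sqrt{2 \sqrt{2} \sqrt{0} + 0} = \sqrt{2 \sqrt{2} \cdot 0 + 0} = \sqrt{0 + 0} = \sqrt{0} = 0$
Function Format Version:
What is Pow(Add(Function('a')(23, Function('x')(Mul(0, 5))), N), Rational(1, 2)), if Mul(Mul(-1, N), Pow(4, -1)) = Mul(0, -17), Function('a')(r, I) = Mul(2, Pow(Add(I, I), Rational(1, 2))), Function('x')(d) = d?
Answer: 0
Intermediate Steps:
Function('a')(r, I) = Mul(2, Pow(2, Rational(1, 2)), Pow(I, Rational(1, 2))) (Function('a')(r, I) = Mul(2, Pow(Mul(2, I), Rational(1, 2))) = Mul(2, Mul(Pow(2, Rational(1, 2)), Pow(I, Rational(1, 2)))) = Mul(2, Pow(2, Rational(1, 2)), Pow(I, Rational(1, 2))))
N = 0 (N = Mul(-4, Mul(0, -17)) = Mul(-4, 0) = 0)
Pow(Add(Function('a')(23, Function('x')(Mul(0, 5))), N), Rational(1, 2)) = Pow(Add(Mul(2, Pow(2, Rational(1, 2)), Pow(Mul(0, 5), Rational(1, 2))), 0), Rational(1, 2)) = Pow(Add(Mul(2, Pow(2, Rational(1, 2)), Pow(0, Rational(1, 2))), 0), Rational(1, 2)) = Pow(Add(Mul(2, Pow(2, Rational(1, 2)), 0), 0), Rational(1, 2)) = Pow(Add(0, 0), Rational(1, 2)) = Pow(0, Rational(1, 2)) = 0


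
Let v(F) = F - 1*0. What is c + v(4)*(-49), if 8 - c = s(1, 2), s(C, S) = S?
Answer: -190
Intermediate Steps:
c = 6 (c = 8 - 1*2 = 8 - 2 = 6)
v(F) = F (v(F) = F + 0 = F)
c + v(4)*(-49) = 6 + 4*(-49) = 6 - 196 = -190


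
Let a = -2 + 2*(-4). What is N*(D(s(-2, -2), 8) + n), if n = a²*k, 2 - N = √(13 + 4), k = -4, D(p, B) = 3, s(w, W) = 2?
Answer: -794 + 397*√17 ≈ 842.87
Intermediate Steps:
a = -10 (a = -2 - 8 = -10)
N = 2 - √17 (N = 2 - √(13 + 4) = 2 - √17 ≈ -2.1231)
n = -400 (n = (-10)²*(-4) = 100*(-4) = -400)
N*(D(s(-2, -2), 8) + n) = (2 - √17)*(3 - 400) = (2 - √17)*(-397) = -794 + 397*√17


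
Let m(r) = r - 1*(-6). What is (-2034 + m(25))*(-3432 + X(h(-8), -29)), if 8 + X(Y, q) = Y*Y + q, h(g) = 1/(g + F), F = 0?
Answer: 444696045/64 ≈ 6.9484e+6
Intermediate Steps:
h(g) = 1/g (h(g) = 1/(g + 0) = 1/g)
X(Y, q) = -8 + q + Y² (X(Y, q) = -8 + (Y*Y + q) = -8 + (Y² + q) = -8 + (q + Y²) = -8 + q + Y²)
m(r) = 6 + r (m(r) = r + 6 = 6 + r)
(-2034 + m(25))*(-3432 + X(h(-8), -29)) = (-2034 + (6 + 25))*(-3432 + (-8 - 29 + (1/(-8))²)) = (-2034 + 31)*(-3432 + (-8 - 29 + (-⅛)²)) = -2003*(-3432 + (-8 - 29 + 1/64)) = -2003*(-3432 - 2367/64) = -2003*(-222015/64) = 444696045/64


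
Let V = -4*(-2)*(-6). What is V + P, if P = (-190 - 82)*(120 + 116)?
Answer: -64240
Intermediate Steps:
P = -64192 (P = -272*236 = -64192)
V = -48 (V = 8*(-6) = -48)
V + P = -48 - 64192 = -64240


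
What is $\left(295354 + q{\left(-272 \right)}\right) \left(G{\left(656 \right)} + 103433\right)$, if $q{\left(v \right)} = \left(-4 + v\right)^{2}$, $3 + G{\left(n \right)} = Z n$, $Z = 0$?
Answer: $38427347900$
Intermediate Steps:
$G{\left(n \right)} = -3$ ($G{\left(n \right)} = -3 + 0 n = -3 + 0 = -3$)
$\left(295354 + q{\left(-272 \right)}\right) \left(G{\left(656 \right)} + 103433\right) = \left(295354 + \left(-4 - 272\right)^{2}\right) \left(-3 + 103433\right) = \left(295354 + \left(-276\right)^{2}\right) 103430 = \left(295354 + 76176\right) 103430 = 371530 \cdot 103430 = 38427347900$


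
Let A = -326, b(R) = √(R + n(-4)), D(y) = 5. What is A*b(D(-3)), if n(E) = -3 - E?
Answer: -326*√6 ≈ -798.53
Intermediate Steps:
b(R) = √(1 + R) (b(R) = √(R + (-3 - 1*(-4))) = √(R + (-3 + 4)) = √(R + 1) = √(1 + R))
A*b(D(-3)) = -326*√(1 + 5) = -326*√6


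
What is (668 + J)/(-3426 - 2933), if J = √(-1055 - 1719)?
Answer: -668/6359 - I*√2774/6359 ≈ -0.10505 - 0.0082826*I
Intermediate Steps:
J = I*√2774 (J = √(-2774) = I*√2774 ≈ 52.669*I)
(668 + J)/(-3426 - 2933) = (668 + I*√2774)/(-3426 - 2933) = (668 + I*√2774)/(-6359) = (668 + I*√2774)*(-1/6359) = -668/6359 - I*√2774/6359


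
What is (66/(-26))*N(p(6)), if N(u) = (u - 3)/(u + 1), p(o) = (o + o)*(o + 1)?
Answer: -2673/1105 ≈ -2.4190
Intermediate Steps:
p(o) = 2*o*(1 + o) (p(o) = (2*o)*(1 + o) = 2*o*(1 + o))
N(u) = (-3 + u)/(1 + u)
(66/(-26))*N(p(6)) = (66/(-26))*((-3 + 2*6*(1 + 6))/(1 + 2*6*(1 + 6))) = (66*(-1/26))*((-3 + 2*6*7)/(1 + 2*6*7)) = -33*(-3 + 84)/(13*(1 + 84)) = -33*81/(13*85) = -33*81/1105 = -33/13*81/85 = -2673/1105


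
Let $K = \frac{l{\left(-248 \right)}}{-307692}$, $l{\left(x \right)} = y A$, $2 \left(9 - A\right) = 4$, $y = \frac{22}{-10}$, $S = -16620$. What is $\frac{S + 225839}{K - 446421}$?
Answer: $- \frac{4180195620}{8919491579} \approx -0.46866$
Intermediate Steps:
$y = - \frac{11}{5}$ ($y = 22 \left(- \frac{1}{10}\right) = - \frac{11}{5} \approx -2.2$)
$A = 7$ ($A = 9 - 2 = 7$)
$l{\left(x \right)} = - \frac{77}{5}$ ($l{\left(x \right)} = \left(- \frac{11}{5}\right) 7 = - \frac{77}{5}$)
$K = \frac{1}{19980}$ ($K = - \frac{77}{5 \left(-307692\right)} = \left(- \frac{77}{5}\right) \left(- \frac{1}{307692}\right) = \frac{1}{19980} \approx 5.005 \cdot 10^{-5}$)
$\frac{S + 225839}{K - 446421} = \frac{-16620 + 225839}{\frac{1}{19980} - 446421} = \frac{209219}{- \frac{8919491579}{19980}} = 209219 \left(- \frac{19980}{8919491579}\right) = - \frac{4180195620}{8919491579}$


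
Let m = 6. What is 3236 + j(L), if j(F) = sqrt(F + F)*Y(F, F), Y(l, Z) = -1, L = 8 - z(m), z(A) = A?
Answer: 3234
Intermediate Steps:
L = 2 (L = 8 - 1*6 = 8 - 6 = 2)
j(F) = -sqrt(2)*sqrt(F) (j(F) = sqrt(F + F)*(-1) = sqrt(2*F)*(-1) = (sqrt(2)*sqrt(F))*(-1) = -sqrt(2)*sqrt(F))
3236 + j(L) = 3236 - sqrt(2)*sqrt(2) = 3236 - 2 = 3234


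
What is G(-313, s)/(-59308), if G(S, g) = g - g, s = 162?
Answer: 0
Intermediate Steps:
G(S, g) = 0
G(-313, s)/(-59308) = 0/(-59308) = 0*(-1/59308) = 0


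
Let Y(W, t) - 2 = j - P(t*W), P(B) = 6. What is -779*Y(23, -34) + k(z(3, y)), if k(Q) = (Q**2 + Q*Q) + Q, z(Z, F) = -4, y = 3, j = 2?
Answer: 1586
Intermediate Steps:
k(Q) = Q + 2*Q**2 (k(Q) = (Q**2 + Q**2) + Q = 2*Q**2 + Q = Q + 2*Q**2)
Y(W, t) = -2 (Y(W, t) = 2 + (2 - 1*6) = 2 + (2 - 6) = 2 - 4 = -2)
-779*Y(23, -34) + k(z(3, y)) = -779*(-2) - 4*(1 + 2*(-4)) = 1558 - 4*(1 - 8) = 1558 - 4*(-7) = 1558 + 28 = 1586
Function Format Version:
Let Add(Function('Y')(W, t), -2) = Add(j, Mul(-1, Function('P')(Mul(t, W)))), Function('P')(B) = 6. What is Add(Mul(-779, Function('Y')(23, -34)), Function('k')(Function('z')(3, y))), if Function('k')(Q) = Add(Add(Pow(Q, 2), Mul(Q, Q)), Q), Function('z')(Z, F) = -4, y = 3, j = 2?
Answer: 1586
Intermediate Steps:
Function('k')(Q) = Add(Q, Mul(2, Pow(Q, 2))) (Function('k')(Q) = Add(Add(Pow(Q, 2), Pow(Q, 2)), Q) = Add(Mul(2, Pow(Q, 2)), Q) = Add(Q, Mul(2, Pow(Q, 2))))
Function('Y')(W, t) = -2 (Function('Y')(W, t) = Add(2, Add(2, Mul(-1, 6))) = Add(2, Add(2, -6)) = Add(2, -4) = -2)
Add(Mul(-779, Function('Y')(23, -34)), Function('k')(Function('z')(3, y))) = Add(Mul(-779, -2), Mul(-4, Add(1, Mul(2, -4)))) = Add(1558, Mul(-4, Add(1, -8))) = Add(1558, Mul(-4, -7)) = Add(1558, 28) = 1586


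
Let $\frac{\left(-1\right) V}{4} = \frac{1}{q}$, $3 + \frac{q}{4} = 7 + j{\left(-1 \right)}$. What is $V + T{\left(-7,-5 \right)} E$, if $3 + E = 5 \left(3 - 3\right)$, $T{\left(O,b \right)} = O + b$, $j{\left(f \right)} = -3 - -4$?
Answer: $\frac{179}{5} \approx 35.8$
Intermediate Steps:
$j{\left(f \right)} = 1$ ($j{\left(f \right)} = -3 + 4 = 1$)
$q = 20$ ($q = -12 + 4 \left(7 + 1\right) = -12 + 4 \cdot 8 = -12 + 32 = 20$)
$E = -3$ ($E = -3 + 5 \left(3 - 3\right) = -3 + 5 \cdot 0 = -3 + 0 = -3$)
$V = - \frac{1}{5}$ ($V = - \frac{4}{20} = \left(-4\right) \frac{1}{20} = - \frac{1}{5} \approx -0.2$)
$V + T{\left(-7,-5 \right)} E = - \frac{1}{5} + \left(-7 - 5\right) \left(-3\right) = - \frac{1}{5} - -36 = - \frac{1}{5} + 36 = \frac{179}{5}$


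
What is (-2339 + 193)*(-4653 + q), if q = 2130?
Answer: 5414358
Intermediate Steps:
(-2339 + 193)*(-4653 + q) = (-2339 + 193)*(-4653 + 2130) = -2146*(-2523) = 5414358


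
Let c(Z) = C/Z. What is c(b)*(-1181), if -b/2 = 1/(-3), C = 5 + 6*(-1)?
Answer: 3543/2 ≈ 1771.5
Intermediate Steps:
C = -1 (C = 5 - 6 = -1)
b = ⅔ (b = -2/(-3) = -2*(-⅓) = ⅔ ≈ 0.66667)
c(Z) = -1/Z
c(b)*(-1181) = -1/⅔*(-1181) = -1*3/2*(-1181) = -3/2*(-1181) = 3543/2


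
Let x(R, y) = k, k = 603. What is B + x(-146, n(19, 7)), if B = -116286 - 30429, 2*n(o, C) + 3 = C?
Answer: -146112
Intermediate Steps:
n(o, C) = -3/2 + C/2
x(R, y) = 603
B = -146715
B + x(-146, n(19, 7)) = -146715 + 603 = -146112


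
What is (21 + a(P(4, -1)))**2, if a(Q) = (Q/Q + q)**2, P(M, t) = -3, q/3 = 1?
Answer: 1369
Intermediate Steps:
q = 3 (q = 3*1 = 3)
a(Q) = 16 (a(Q) = (Q/Q + 3)**2 = (1 + 3)**2 = 4**2 = 16)
(21 + a(P(4, -1)))**2 = (21 + 16)**2 = 37**2 = 1369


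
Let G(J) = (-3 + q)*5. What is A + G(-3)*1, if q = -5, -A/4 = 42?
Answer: -208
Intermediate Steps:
A = -168 (A = -4*42 = -168)
G(J) = -40 (G(J) = (-3 - 5)*5 = -8*5 = -40)
A + G(-3)*1 = -168 - 40*1 = -168 - 40 = -208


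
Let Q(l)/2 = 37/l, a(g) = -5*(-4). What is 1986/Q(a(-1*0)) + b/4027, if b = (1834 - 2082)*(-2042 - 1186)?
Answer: 109596348/148999 ≈ 735.55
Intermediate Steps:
a(g) = 20
b = 800544 (b = -248*(-3228) = 800544)
Q(l) = 74/l (Q(l) = 2*(37/l) = 74/l)
1986/Q(a(-1*0)) + b/4027 = 1986/((74/20)) + 800544/4027 = 1986/((74*(1/20))) + 800544*(1/4027) = 1986/(37/10) + 800544/4027 = 1986*(10/37) + 800544/4027 = 19860/37 + 800544/4027 = 109596348/148999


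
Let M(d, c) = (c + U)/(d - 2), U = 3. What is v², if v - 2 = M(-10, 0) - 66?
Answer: 66049/16 ≈ 4128.1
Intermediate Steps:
M(d, c) = (3 + c)/(-2 + d) (M(d, c) = (c + 3)/(d - 2) = (3 + c)/(-2 + d))
v = -257/4 (v = 2 + ((3 + 0)/(-2 - 10) - 66) = 2 + (3/(-12) - 66) = 2 + (-1/12*3 - 66) = 2 + (-¼ - 66) = 2 - 265/4 = -257/4 ≈ -64.250)
v² = (-257/4)² = 66049/16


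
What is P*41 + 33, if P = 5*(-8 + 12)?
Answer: 853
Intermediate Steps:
P = 20 (P = 5*4 = 20)
P*41 + 33 = 20*41 + 33 = 820 + 33 = 853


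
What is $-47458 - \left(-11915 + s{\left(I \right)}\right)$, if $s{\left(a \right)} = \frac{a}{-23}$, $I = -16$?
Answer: $- \frac{817505}{23} \approx -35544.0$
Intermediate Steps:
$s{\left(a \right)} = - \frac{a}{23}$ ($s{\left(a \right)} = a \left(- \frac{1}{23}\right) = - \frac{a}{23}$)
$-47458 - \left(-11915 + s{\left(I \right)}\right) = -47458 + \left(11915 - \left(- \frac{1}{23}\right) \left(-16\right)\right) = -47458 + \left(11915 - \frac{16}{23}\right) = -47458 + \frac{274029}{23} = - \frac{817505}{23}$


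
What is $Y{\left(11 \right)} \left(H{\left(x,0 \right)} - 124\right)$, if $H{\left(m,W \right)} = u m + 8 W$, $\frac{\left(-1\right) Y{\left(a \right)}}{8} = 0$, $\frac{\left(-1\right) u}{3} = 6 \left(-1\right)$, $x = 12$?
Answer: $0$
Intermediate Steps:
$u = 18$ ($u = - 3 \cdot 6 \left(-1\right) = \left(-3\right) \left(-6\right) = 18$)
$Y{\left(a \right)} = 0$ ($Y{\left(a \right)} = \left(-8\right) 0 = 0$)
$H{\left(m,W \right)} = 8 W + 18 m$ ($H{\left(m,W \right)} = 18 m + 8 W = 8 W + 18 m$)
$Y{\left(11 \right)} \left(H{\left(x,0 \right)} - 124\right) = 0 \left(\left(8 \cdot 0 + 18 \cdot 12\right) - 124\right) = 0 \left(\left(0 + 216\right) - 124\right) = 0 \left(216 - 124\right) = 0 \cdot 92 = 0$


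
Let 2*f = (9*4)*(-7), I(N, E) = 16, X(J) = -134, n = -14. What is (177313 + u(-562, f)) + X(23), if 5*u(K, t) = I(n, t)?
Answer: 885911/5 ≈ 1.7718e+5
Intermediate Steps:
f = -126 (f = ((9*4)*(-7))/2 = (36*(-7))/2 = (1/2)*(-252) = -126)
u(K, t) = 16/5 (u(K, t) = (1/5)*16 = 16/5)
(177313 + u(-562, f)) + X(23) = (177313 + 16/5) - 134 = 886581/5 - 134 = 885911/5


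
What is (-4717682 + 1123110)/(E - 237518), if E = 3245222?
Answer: -898643/751926 ≈ -1.1951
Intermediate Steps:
(-4717682 + 1123110)/(E - 237518) = (-4717682 + 1123110)/(3245222 - 237518) = -3594572/3007704 = -3594572*1/3007704 = -898643/751926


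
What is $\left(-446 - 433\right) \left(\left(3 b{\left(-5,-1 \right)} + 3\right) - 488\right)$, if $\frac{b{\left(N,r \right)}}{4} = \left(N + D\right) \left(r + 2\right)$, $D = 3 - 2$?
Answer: $468507$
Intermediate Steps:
$D = 1$ ($D = 3 - 2 = 1$)
$b{\left(N,r \right)} = 4 \left(1 + N\right) \left(2 + r\right)$ ($b{\left(N,r \right)} = 4 \left(N + 1\right) \left(r + 2\right) = 4 \left(1 + N\right) \left(2 + r\right)$)
$\left(-446 - 433\right) \left(\left(3 b{\left(-5,-1 \right)} + 3\right) - 488\right) = \left(-446 - 433\right) \left(\left(3 \left(8 + 4 \left(-1\right) + 8 \left(-5\right) + 4 \left(-5\right) \left(-1\right)\right) + 3\right) - 488\right) = - 879 \left(\left(3 \left(8 - 4 - 40 + 20\right) + 3\right) - 488\right) = - 879 \left(\left(3 \left(-16\right) + 3\right) - 488\right) = - 879 \left(\left(-48 + 3\right) - 488\right) = - 879 \left(-45 - 488\right) = \left(-879\right) \left(-533\right) = 468507$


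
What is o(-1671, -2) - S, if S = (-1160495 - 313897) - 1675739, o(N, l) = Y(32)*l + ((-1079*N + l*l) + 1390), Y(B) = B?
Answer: 4954470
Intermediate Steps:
o(N, l) = 1390 + l² - 1079*N + 32*l (o(N, l) = 32*l + ((-1079*N + l*l) + 1390) = 32*l + ((-1079*N + l²) + 1390) = 32*l + ((l² - 1079*N) + 1390) = 32*l + (1390 + l² - 1079*N) = 1390 + l² - 1079*N + 32*l)
S = -3150131 (S = -1474392 - 1675739 = -3150131)
o(-1671, -2) - S = (1390 + (-2)² - 1079*(-1671) + 32*(-2)) - 1*(-3150131) = (1390 + 4 + 1803009 - 64) + 3150131 = 1804339 + 3150131 = 4954470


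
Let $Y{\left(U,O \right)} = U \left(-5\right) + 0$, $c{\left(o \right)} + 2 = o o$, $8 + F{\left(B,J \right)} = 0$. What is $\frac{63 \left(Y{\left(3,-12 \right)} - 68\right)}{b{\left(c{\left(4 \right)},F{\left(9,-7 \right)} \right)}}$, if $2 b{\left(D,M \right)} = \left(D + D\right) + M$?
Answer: $- \frac{5229}{10} \approx -522.9$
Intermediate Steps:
$F{\left(B,J \right)} = -8$ ($F{\left(B,J \right)} = -8 + 0 = -8$)
$c{\left(o \right)} = -2 + o^{2}$ ($c{\left(o \right)} = -2 + o o = -2 + o^{2}$)
$Y{\left(U,O \right)} = - 5 U$ ($Y{\left(U,O \right)} = - 5 U + 0 = - 5 U$)
$b{\left(D,M \right)} = D + \frac{M}{2}$ ($b{\left(D,M \right)} = \frac{\left(D + D\right) + M}{2} = \frac{2 D + M}{2} = \frac{M + 2 D}{2} = D + \frac{M}{2}$)
$\frac{63 \left(Y{\left(3,-12 \right)} - 68\right)}{b{\left(c{\left(4 \right)},F{\left(9,-7 \right)} \right)}} = \frac{63 \left(\left(-5\right) 3 - 68\right)}{\left(-2 + 4^{2}\right) + \frac{1}{2} \left(-8\right)} = \frac{63 \left(-15 - 68\right)}{\left(-2 + 16\right) - 4} = \frac{63 \left(-83\right)}{14 - 4} = - \frac{5229}{10}$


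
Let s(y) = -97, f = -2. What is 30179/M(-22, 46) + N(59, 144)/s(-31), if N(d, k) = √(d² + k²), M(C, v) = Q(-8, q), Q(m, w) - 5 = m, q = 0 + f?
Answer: -30179/3 - √24217/97 ≈ -10061.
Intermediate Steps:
q = -2 (q = 0 - 2 = -2)
Q(m, w) = 5 + m
M(C, v) = -3 (M(C, v) = 5 - 8 = -3)
30179/M(-22, 46) + N(59, 144)/s(-31) = 30179/(-3) + √(59² + 144²)/(-97) = 30179*(-⅓) + √(3481 + 20736)*(-1/97) = -30179/3 + √24217*(-1/97) = -30179/3 - √24217/97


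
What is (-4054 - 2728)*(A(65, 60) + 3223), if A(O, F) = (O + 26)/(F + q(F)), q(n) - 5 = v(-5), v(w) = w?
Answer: -656060161/30 ≈ -2.1869e+7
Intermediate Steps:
q(n) = 0 (q(n) = 5 - 5 = 0)
A(O, F) = (26 + O)/F (A(O, F) = (O + 26)/(F + 0) = (26 + O)/F)
(-4054 - 2728)*(A(65, 60) + 3223) = (-4054 - 2728)*((26 + 65)/60 + 3223) = -6782*((1/60)*91 + 3223) = -6782*(91/60 + 3223) = -6782*193471/60 = -656060161/30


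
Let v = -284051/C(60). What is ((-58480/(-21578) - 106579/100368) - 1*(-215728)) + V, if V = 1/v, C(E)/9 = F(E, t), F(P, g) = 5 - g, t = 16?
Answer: 66356370286364707843/307590406355952 ≈ 2.1573e+5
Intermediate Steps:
C(E) = -99 (C(E) = 9*(5 - 1*16) = 9*(5 - 16) = 9*(-11) = -99)
v = 284051/99 (v = -284051/(-99) = -284051*(-1/99) = 284051/99 ≈ 2869.2)
V = 99/284051 (V = 1/(284051/99) = 99/284051 ≈ 0.00034853)
((-58480/(-21578) - 106579/100368) - 1*(-215728)) + V = ((-58480/(-21578) - 106579/100368) - 1*(-215728)) + 99/284051 = ((-58480*(-1/21578) - 106579*1/100368) + 215728) + 99/284051 = ((29240/10789 - 106579/100368) + 215728) + 99/284051 = (1784879489/1082870352 + 215728) + 99/284051 = 233607240175745/1082870352 + 99/284051 = 66356370286364707843/307590406355952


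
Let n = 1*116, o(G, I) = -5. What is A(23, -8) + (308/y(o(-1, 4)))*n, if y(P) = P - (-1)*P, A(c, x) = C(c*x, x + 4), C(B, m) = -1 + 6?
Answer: -17839/5 ≈ -3567.8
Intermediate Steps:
C(B, m) = 5
A(c, x) = 5
y(P) = 2*P (y(P) = P + P = 2*P)
n = 116
A(23, -8) + (308/y(o(-1, 4)))*n = 5 + (308/((2*(-5))))*116 = 5 + (308/(-10))*116 = 5 + (308*(-⅒))*116 = 5 - 154/5*116 = 5 - 17864/5 = -17839/5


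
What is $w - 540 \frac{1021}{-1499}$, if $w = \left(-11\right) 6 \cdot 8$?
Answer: $- \frac{240132}{1499} \approx -160.19$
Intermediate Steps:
$w = -528$ ($w = \left(-66\right) 8 = -528$)
$w - 540 \frac{1021}{-1499} = -528 - 540 \frac{1021}{-1499} = -528 - 540 \cdot 1021 \left(- \frac{1}{1499}\right) = -528 - - \frac{551340}{1499} = -528 + \frac{551340}{1499} = - \frac{240132}{1499}$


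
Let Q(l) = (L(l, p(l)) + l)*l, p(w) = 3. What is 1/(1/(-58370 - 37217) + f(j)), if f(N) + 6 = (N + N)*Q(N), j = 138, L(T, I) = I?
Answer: 95587/513340615973 ≈ 1.8621e-7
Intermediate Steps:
Q(l) = l*(3 + l) (Q(l) = (3 + l)*l = l*(3 + l))
f(N) = -6 + 2*N**2*(3 + N) (f(N) = -6 + (N + N)*(N*(3 + N)) = -6 + (2*N)*(N*(3 + N)) = -6 + 2*N**2*(3 + N))
1/(1/(-58370 - 37217) + f(j)) = 1/(1/(-58370 - 37217) + (-6 + 2*138**2*(3 + 138))) = 1/(1/(-95587) + (-6 + 2*19044*141)) = 1/(-1/95587 + (-6 + 5370408)) = 1/(-1/95587 + 5370402) = 1/(513340615973/95587) = 95587/513340615973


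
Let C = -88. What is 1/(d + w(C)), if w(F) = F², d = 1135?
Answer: 1/8879 ≈ 0.00011263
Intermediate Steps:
1/(d + w(C)) = 1/(1135 + (-88)²) = 1/(1135 + 7744) = 1/8879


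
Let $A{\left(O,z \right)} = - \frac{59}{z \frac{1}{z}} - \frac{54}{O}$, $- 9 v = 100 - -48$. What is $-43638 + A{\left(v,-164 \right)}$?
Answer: $- \frac{3233335}{74} \approx -43694.0$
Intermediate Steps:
$v = - \frac{148}{9}$ ($v = - \frac{100 - -48}{9} = - \frac{100 + 48}{9} = \left(- \frac{1}{9}\right) 148 = - \frac{148}{9} \approx -16.444$)
$A{\left(O,z \right)} = -59 - \frac{54}{O}$ ($A{\left(O,z \right)} = - \frac{59}{1} - \frac{54}{O} = \left(-59\right) 1 - \frac{54}{O} = -59 - \frac{54}{O}$)
$-43638 + A{\left(v,-164 \right)} = -43638 - \left(59 + \frac{54}{- \frac{148}{9}}\right) = -43638 - \frac{4123}{74} = - \frac{3233335}{74}$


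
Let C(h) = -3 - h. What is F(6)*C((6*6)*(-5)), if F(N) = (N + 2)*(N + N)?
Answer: 16992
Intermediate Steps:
F(N) = 2*N*(2 + N) (F(N) = (2 + N)*(2*N) = 2*N*(2 + N))
F(6)*C((6*6)*(-5)) = (2*6*(2 + 6))*(-3 - 6*6*(-5)) = (2*6*8)*(-3 - 36*(-5)) = 96*(-3 - 1*(-180)) = 96*(-3 + 180) = 96*177 = 16992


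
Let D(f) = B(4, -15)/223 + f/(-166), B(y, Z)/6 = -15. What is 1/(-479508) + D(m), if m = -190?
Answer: 6576433711/8875213572 ≈ 0.74099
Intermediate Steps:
B(y, Z) = -90 (B(y, Z) = 6*(-15) = -90)
D(f) = -90/223 - f/166 (D(f) = -90/223 + f/(-166) = -90*1/223 + f*(-1/166) = -90/223 - f/166)
1/(-479508) + D(m) = 1/(-479508) + (-90/223 - 1/166*(-190)) = -1/479508 + (-90/223 + 95/83) = -1/479508 + 13715/18509 = 6576433711/8875213572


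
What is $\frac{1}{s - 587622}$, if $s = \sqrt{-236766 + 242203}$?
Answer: $- \frac{587622}{345299609447} - \frac{\sqrt{5437}}{345299609447} \approx -1.702 \cdot 10^{-6}$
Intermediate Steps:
$s = \sqrt{5437} \approx 73.736$
$\frac{1}{s - 587622} = \frac{1}{\sqrt{5437} - 587622} = \frac{1}{-587622 + \sqrt{5437}}$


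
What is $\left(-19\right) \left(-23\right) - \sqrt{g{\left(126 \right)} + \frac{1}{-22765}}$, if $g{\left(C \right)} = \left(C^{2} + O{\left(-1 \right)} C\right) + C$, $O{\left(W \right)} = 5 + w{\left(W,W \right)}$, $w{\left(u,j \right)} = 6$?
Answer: $437 - \frac{\sqrt{9011247949535}}{22765} \approx 305.14$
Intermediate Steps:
$O{\left(W \right)} = 11$ ($O{\left(W \right)} = 5 + 6 = 11$)
$g{\left(C \right)} = C^{2} + 12 C$ ($g{\left(C \right)} = \left(C^{2} + 11 C\right) + C = C^{2} + 12 C$)
$\left(-19\right) \left(-23\right) - \sqrt{g{\left(126 \right)} + \frac{1}{-22765}} = \left(-19\right) \left(-23\right) - \sqrt{126 \left(12 + 126\right) + \frac{1}{-22765}} = 437 - \sqrt{126 \cdot 138 - \frac{1}{22765}} = 437 - \sqrt{17388 - \frac{1}{22765}} = 437 - \sqrt{\frac{395837819}{22765}} = 437 - \frac{\sqrt{9011247949535}}{22765}$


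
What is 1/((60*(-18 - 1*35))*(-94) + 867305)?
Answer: 1/1166225 ≈ 8.5747e-7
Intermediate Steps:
1/((60*(-18 - 1*35))*(-94) + 867305) = 1/((60*(-18 - 35))*(-94) + 867305) = 1/((60*(-53))*(-94) + 867305) = 1/(-3180*(-94) + 867305) = 1/(298920 + 867305) = 1/1166225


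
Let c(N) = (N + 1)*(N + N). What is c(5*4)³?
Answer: 592704000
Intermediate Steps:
c(N) = 2*N*(1 + N) (c(N) = (1 + N)*(2*N) = 2*N*(1 + N))
c(5*4)³ = (2*(5*4)*(1 + 5*4))³ = (2*20*(1 + 20))³ = (2*20*21)³ = 840³ = 592704000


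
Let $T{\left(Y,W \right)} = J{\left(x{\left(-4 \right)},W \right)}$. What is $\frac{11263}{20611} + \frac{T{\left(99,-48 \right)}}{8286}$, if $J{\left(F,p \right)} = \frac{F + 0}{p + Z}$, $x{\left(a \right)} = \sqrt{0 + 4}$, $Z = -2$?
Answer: $\frac{2333109839}{4269568650} \approx 0.54645$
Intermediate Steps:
$x{\left(a \right)} = 2$ ($x{\left(a \right)} = \sqrt{4} = 2$)
$J{\left(F,p \right)} = \frac{F}{-2 + p}$ ($J{\left(F,p \right)} = \frac{F + 0}{p - 2} = \frac{F}{-2 + p}$)
$T{\left(Y,W \right)} = \frac{2}{-2 + W}$
$\frac{11263}{20611} + \frac{T{\left(99,-48 \right)}}{8286} = \frac{11263}{20611} + \frac{2 \frac{1}{-2 - 48}}{8286} = 11263 \cdot \frac{1}{20611} + \frac{2}{-50} \cdot \frac{1}{8286} = \frac{11263}{20611} + 2 \left(- \frac{1}{50}\right) \frac{1}{8286} = \frac{11263}{20611} - \frac{1}{207150} = \frac{2333109839}{4269568650}$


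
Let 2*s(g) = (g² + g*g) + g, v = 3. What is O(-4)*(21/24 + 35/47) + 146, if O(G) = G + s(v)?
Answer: 117709/752 ≈ 156.53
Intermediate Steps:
s(g) = g² + g/2 (s(g) = ((g² + g*g) + g)/2 = ((g² + g²) + g)/2 = (2*g² + g)/2 = (g + 2*g²)/2 = g² + g/2)
O(G) = 21/2 + G (O(G) = G + 3*(½ + 3) = G + 3*(7/2) = G + 21/2 = 21/2 + G)
O(-4)*(21/24 + 35/47) + 146 = (21/2 - 4)*(21/24 + 35/47) + 146 = 13*(21*(1/24) + 35*(1/47))/2 + 146 = 13*(7/8 + 35/47)/2 + 146 = (13/2)*(609/376) + 146 = 7917/752 + 146 = 117709/752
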